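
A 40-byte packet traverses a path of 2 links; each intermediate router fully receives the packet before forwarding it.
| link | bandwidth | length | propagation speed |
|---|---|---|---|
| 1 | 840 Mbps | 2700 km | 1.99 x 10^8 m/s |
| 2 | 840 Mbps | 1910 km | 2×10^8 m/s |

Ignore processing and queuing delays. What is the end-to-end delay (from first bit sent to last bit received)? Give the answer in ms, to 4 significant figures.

23.12 ms

L = 40 × 8 = 320 bits.
Transmission delay per hop = L/R = 320/840000000 = 0.000380952 ms; 2 hops → 0.000761905 ms.
Propagation delays (d/s per hop): 13.5678, 9.55 ms; sum = 23.1178 ms.
End-to-end = 23.12 ms.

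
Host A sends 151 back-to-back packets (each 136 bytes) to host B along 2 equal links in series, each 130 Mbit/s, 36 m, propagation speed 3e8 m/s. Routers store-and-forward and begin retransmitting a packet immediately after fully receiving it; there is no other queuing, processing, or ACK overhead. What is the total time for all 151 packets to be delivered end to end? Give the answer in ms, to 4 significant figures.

Per-hop transmission t_tx = L/R = 1088/130000000 = 0.00836923 ms.
Per-hop propagation t_prop = 36/300000000 = 0.00012 ms.
Pipeline fill: first packet needs 2·t_tx to clear all hops; remaining 150 packets each add one t_tx.
Total = (2+151-1)·t_tx + 2·t_prop = 152·0.00836923 + 2·0.00012 = 1.272 ms.

1.272 ms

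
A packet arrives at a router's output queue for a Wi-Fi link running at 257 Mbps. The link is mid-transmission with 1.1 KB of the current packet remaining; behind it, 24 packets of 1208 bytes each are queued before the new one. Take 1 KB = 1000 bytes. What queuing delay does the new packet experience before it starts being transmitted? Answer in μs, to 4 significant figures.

936.7 μs

Each queued packet: L/R = 9664/257000000 = 37.6031 μs.
24 queued → 902.475 μs.
Plus remaining 8800 bits of current packet: 34.2412 μs.
Queuing delay = 936.7 μs.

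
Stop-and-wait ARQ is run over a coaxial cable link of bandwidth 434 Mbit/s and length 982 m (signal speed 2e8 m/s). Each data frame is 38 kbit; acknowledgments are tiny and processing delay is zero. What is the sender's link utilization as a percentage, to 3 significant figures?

89.9 %

t_tx = L/R = 38000/434000000 = 8.75576e-05 s.
t_prop = 982/200000000 = 4.91e-06 s; RTT = 9.82e-06 s.
Cycle = t_tx + RTT = 9.73776e-05 s.
Utilization = t_tx / cycle = 8.75576e-05/9.73776e-05 = 89.9 %.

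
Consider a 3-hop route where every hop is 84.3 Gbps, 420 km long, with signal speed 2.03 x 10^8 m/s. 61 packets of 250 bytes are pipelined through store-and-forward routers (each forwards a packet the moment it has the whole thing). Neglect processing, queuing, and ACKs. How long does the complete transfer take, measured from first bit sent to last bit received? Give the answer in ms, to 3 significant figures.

Per-hop transmission t_tx = L/R = 2000/84300000000 = 2.37248e-05 ms.
Per-hop propagation t_prop = 420000/2.03e+08 = 2.06897 ms.
Pipeline fill: first packet needs 3·t_tx to clear all hops; remaining 60 packets each add one t_tx.
Total = (3+61-1)·t_tx + 3·t_prop = 63·2.37248e-05 + 3·2.06897 = 6.21 ms.

6.21 ms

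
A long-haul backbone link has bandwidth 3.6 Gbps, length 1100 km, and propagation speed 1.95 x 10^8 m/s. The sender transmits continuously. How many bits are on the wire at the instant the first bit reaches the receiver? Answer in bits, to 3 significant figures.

Propagation delay = 1100000 / 195000000 = 0.00564103 s.
BDP = R × t_prop = 3600000000 × 0.00564103 = 20307700 bits.

20300000 bits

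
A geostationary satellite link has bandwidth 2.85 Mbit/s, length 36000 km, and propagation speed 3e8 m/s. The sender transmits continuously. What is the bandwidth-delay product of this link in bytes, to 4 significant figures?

Propagation delay = 36000000 / 300000000 = 0.12 s.
BDP = R × t_prop = 2850000 × 0.12 = 342000 bits.
In bytes: 342000/8 = 42750 bytes.

42750 bytes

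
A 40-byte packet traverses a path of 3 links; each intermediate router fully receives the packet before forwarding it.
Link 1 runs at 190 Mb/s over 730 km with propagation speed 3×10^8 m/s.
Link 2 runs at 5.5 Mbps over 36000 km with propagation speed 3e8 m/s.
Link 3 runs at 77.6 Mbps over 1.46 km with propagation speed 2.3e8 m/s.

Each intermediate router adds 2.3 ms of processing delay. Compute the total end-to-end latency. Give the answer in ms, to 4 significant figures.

127.1 ms

L = 40 × 8 = 320 bits.
Transmission delays (L/R per hop): 0.00168421, 0.0581818, 0.00412371 ms; sum = 0.0639897 ms.
Propagation delays (d/s per hop): 2.43333, 120, 0.00634783 ms; sum = 122.44 ms.
Processing at 2 router(s): 2 × 2.3 ms = 4.6 ms.
End-to-end = 127.1 ms.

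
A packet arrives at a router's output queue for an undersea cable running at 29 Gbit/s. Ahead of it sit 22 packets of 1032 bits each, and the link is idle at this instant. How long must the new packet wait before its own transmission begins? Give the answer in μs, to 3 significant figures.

Each queued packet: L/R = 1032/29000000000 = 0.0355862 μs.
22 queued → 0.782897 μs.
Queuing delay = 0.783 μs.

0.783 μs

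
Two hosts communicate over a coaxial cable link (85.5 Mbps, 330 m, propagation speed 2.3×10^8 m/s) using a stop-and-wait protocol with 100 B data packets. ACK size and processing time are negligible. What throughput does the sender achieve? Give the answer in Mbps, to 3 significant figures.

t_tx = L/R = 800/85500000 = 9.35673e-06 s.
t_prop = 330/2.3e+08 = 1.43478e-06 s; RTT = 2.86957e-06 s.
Cycle = t_tx + RTT = 1.22263e-05 s.
Throughput = L / cycle = 800 / 1.22263e-05 = 65.4 Mbps.

65.4 Mbps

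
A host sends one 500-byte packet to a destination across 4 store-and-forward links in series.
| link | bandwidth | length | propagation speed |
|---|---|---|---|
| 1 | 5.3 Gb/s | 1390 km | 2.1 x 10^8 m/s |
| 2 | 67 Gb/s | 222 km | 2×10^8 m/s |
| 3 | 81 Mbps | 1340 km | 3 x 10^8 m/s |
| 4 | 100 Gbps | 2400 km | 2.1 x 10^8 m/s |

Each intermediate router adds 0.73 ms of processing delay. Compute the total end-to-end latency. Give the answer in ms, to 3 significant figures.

25.9 ms

L = 500 × 8 = 4000 bits.
Transmission delays (L/R per hop): 0.000754717, 5.97015e-05, 0.0493827, 4e-05 ms; sum = 0.0502371 ms.
Propagation delays (d/s per hop): 6.61905, 1.11, 4.46667, 11.4286 ms; sum = 23.6243 ms.
Processing at 3 router(s): 3 × 0.73 ms = 2.19 ms.
End-to-end = 25.9 ms.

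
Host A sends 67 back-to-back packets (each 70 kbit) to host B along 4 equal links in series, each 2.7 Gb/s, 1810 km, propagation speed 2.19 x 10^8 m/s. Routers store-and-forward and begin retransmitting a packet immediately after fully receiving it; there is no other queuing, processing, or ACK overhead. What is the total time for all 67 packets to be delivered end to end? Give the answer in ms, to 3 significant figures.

Per-hop transmission t_tx = L/R = 70000/2700000000 = 0.0259259 ms.
Per-hop propagation t_prop = 1810000/219000000 = 8.26484 ms.
Pipeline fill: first packet needs 4·t_tx to clear all hops; remaining 66 packets each add one t_tx.
Total = (4+67-1)·t_tx + 4·t_prop = 70·0.0259259 + 4·8.26484 = 34.9 ms.

34.9 ms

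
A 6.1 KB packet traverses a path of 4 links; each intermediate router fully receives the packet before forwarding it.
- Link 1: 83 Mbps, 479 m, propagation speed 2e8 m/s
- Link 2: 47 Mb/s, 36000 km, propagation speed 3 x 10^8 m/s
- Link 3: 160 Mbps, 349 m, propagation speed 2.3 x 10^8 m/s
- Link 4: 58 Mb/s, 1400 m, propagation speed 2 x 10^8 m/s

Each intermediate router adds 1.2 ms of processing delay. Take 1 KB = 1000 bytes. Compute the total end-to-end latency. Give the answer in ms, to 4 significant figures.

126.4 ms

L = 48800 bits.
Transmission delays (L/R per hop): 0.587952, 1.0383, 0.305, 0.841379 ms; sum = 2.77263 ms.
Propagation delays (d/s per hop): 0.002395, 120, 0.00151739, 0.007 ms; sum = 120.011 ms.
Processing at 3 router(s): 3 × 1.2 ms = 3.6 ms.
End-to-end = 126.4 ms.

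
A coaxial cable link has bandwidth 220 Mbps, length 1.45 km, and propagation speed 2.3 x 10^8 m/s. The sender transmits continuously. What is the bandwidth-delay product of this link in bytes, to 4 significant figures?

173.4 bytes

Propagation delay = 1450 / 2.3e+08 = 6.30435e-06 s.
BDP = R × t_prop = 220000000 × 6.30435e-06 = 1386.96 bits.
In bytes: 1386.96/8 = 173.4 bytes.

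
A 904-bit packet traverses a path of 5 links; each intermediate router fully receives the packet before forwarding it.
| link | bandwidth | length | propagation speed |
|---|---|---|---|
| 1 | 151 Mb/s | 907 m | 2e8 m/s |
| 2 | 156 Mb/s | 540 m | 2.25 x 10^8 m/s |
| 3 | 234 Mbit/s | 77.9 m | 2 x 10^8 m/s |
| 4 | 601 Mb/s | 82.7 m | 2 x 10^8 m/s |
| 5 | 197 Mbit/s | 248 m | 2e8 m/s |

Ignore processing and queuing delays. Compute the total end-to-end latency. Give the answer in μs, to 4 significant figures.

Transmission delays (L/R per hop): 5.98675, 5.79487, 3.86325, 1.50416, 4.58883 μs; sum = 21.7379 μs.
Propagation delays (d/s per hop): 4.535, 2.4, 0.3895, 0.4135, 1.24 μs; sum = 8.978 μs.
End-to-end = 30.72 μs.

30.72 μs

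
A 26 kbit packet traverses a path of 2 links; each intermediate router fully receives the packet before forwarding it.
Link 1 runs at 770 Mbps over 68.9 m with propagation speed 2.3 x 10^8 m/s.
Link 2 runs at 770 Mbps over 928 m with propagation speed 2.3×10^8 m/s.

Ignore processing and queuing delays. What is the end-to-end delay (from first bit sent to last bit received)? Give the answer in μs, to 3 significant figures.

L = 26000 bits.
Transmission delay per hop = L/R = 26000/770000000 = 33.7662 μs; 2 hops → 67.5325 μs.
Propagation delays (d/s per hop): 0.299565, 4.03478 μs; sum = 4.33435 μs.
End-to-end = 71.9 μs.

71.9 μs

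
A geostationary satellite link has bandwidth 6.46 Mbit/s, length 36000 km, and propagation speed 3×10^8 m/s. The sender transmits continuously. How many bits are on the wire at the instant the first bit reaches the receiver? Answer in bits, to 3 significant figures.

775000 bits

Propagation delay = 36000000 / 300000000 = 0.12 s.
BDP = R × t_prop = 6460000 × 0.12 = 775200 bits.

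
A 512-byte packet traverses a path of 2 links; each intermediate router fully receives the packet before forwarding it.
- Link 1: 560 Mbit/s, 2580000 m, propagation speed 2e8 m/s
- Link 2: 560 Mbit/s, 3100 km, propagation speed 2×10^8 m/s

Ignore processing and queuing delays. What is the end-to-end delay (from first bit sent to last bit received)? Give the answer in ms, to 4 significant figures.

28.41 ms

L = 512 × 8 = 4096 bits.
Transmission delay per hop = L/R = 4096/560000000 = 0.00731429 ms; 2 hops → 0.0146286 ms.
Propagation delays (d/s per hop): 12.9, 15.5 ms; sum = 28.4 ms.
End-to-end = 28.41 ms.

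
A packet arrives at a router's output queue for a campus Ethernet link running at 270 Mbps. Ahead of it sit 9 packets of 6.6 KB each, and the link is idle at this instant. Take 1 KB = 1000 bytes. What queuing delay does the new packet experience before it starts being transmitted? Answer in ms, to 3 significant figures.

1.76 ms

Each queued packet: L/R = 52800/270000000 = 0.195556 ms.
9 queued → 1.76 ms.
Queuing delay = 1.76 ms.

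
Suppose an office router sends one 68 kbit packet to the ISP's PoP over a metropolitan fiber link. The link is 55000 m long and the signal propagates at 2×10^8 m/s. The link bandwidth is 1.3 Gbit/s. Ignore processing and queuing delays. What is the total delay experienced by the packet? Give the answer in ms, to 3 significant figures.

L = 68000 bits.
Transmission delay = L/R = 68000 / 1300000000 = 0.0523077 ms.
Propagation delay = d/s = 55000 m / 200000000 m/s = 0.275 ms.
Total = 0.327 ms.

0.327 ms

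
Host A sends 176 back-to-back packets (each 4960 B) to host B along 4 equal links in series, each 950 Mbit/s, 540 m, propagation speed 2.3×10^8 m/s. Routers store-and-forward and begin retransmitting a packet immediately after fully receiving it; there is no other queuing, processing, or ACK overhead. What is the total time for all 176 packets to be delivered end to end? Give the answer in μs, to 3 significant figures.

Per-hop transmission t_tx = L/R = 39680/950000000 = 41.7684 μs.
Per-hop propagation t_prop = 540/2.3e+08 = 2.34783 μs.
Pipeline fill: first packet needs 4·t_tx to clear all hops; remaining 175 packets each add one t_tx.
Total = (4+176-1)·t_tx + 4·t_prop = 179·41.7684 + 4·2.34783 = 7490 μs.

7490 μs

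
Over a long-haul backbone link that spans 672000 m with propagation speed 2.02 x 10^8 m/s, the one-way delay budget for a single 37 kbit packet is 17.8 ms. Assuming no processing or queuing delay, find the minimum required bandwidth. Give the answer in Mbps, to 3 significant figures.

2.56 Mbps

Propagation delay = 672000 / 202000000 = 3.32673 ms.
Transmission budget = 17.8 − 3.32673 = 14.4733 ms.
R ≥ L / t_tx = 37000 bits / 0.0144733 s = 2.56 Mbps.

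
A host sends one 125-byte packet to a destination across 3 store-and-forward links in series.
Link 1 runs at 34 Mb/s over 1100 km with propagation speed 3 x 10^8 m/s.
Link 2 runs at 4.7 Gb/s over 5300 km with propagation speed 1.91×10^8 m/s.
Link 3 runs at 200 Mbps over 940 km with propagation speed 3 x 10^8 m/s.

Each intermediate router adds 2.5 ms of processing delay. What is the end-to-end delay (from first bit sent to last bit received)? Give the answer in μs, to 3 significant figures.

L = 125 × 8 = 1000 bits.
Transmission delays (L/R per hop): 29.4118, 0.212766, 5 μs; sum = 34.6245 μs.
Propagation delays (d/s per hop): 3666.67, 27748.7, 3133.33 μs; sum = 34548.7 μs.
Processing at 2 router(s): 2 × 2.5 ms = 5000 μs.
End-to-end = 39600 μs.

39600 μs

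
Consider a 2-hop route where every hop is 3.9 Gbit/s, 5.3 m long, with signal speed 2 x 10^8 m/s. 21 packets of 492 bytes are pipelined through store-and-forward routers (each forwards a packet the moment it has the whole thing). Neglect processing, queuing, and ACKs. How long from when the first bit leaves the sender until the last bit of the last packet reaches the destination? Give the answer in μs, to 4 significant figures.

Per-hop transmission t_tx = L/R = 3936/3900000000 = 1.00923 μs.
Per-hop propagation t_prop = 5.3/200000000 = 0.0265 μs.
Pipeline fill: first packet needs 2·t_tx to clear all hops; remaining 20 packets each add one t_tx.
Total = (2+21-1)·t_tx + 2·t_prop = 22·1.00923 + 2·0.0265 = 22.26 μs.

22.26 μs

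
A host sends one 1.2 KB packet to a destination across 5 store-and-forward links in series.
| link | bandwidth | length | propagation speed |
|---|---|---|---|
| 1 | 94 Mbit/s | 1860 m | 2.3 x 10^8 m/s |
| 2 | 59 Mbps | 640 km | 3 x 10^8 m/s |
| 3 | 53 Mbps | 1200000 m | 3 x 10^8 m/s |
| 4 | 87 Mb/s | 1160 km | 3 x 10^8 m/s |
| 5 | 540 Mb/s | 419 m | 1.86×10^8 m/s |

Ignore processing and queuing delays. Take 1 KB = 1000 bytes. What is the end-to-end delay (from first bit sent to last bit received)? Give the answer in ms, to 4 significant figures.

L = 9600 bits.
Transmission delays (L/R per hop): 0.102128, 0.162712, 0.181132, 0.110345, 0.0177778 ms; sum = 0.574094 ms.
Propagation delays (d/s per hop): 0.00808696, 2.13333, 4, 3.86667, 0.00225269 ms; sum = 10.0103 ms.
End-to-end = 10.58 ms.

10.58 ms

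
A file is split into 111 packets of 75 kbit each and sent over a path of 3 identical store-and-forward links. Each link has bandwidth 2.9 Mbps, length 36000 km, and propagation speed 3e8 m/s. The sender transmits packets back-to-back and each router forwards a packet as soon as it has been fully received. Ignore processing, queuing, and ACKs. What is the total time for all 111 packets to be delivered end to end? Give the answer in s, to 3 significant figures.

3.28 s

Per-hop transmission t_tx = L/R = 75000/2900000 = 0.0258621 s.
Per-hop propagation t_prop = 36000000/300000000 = 0.12 s.
Pipeline fill: first packet needs 3·t_tx to clear all hops; remaining 110 packets each add one t_tx.
Total = (3+111-1)·t_tx + 3·t_prop = 113·0.0258621 + 3·0.12 = 3.28 s.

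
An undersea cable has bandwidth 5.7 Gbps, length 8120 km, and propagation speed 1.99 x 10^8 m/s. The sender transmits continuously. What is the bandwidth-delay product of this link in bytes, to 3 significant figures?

Propagation delay = 8120000 / 199000000 = 0.040804 s.
BDP = R × t_prop = 5700000000 × 0.040804 = 232583000 bits.
In bytes: 232583000/8 = 29100000 bytes.

29100000 bytes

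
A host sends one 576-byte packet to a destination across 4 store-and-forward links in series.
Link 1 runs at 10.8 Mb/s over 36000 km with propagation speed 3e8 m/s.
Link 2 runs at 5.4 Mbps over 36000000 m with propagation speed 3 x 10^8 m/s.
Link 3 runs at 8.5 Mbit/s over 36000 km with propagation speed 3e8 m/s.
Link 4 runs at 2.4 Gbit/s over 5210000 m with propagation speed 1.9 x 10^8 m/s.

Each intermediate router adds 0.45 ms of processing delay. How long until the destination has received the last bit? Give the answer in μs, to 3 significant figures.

391000 μs

L = 576 × 8 = 4608 bits.
Transmission delays (L/R per hop): 426.667, 853.333, 542.118, 1.92 μs; sum = 1824.04 μs.
Propagation delays (d/s per hop): 120000, 120000, 120000, 27421.1 μs; sum = 387421 μs.
Processing at 3 router(s): 3 × 0.45 ms = 1350 μs.
End-to-end = 391000 μs.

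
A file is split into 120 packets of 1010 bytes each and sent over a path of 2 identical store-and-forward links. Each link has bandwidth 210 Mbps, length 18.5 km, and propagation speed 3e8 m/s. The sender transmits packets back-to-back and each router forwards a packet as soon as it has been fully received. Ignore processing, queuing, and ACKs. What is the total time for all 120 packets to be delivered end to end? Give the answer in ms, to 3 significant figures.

4.78 ms

Per-hop transmission t_tx = L/R = 8080/210000000 = 0.0384762 ms.
Per-hop propagation t_prop = 18500/300000000 = 0.0616667 ms.
Pipeline fill: first packet needs 2·t_tx to clear all hops; remaining 119 packets each add one t_tx.
Total = (2+120-1)·t_tx + 2·t_prop = 121·0.0384762 + 2·0.0616667 = 4.78 ms.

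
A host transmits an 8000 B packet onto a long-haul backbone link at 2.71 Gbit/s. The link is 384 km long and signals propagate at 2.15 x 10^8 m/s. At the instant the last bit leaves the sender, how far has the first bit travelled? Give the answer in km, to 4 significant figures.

5.077 km

t_tx = L/R = 64000/2710000000 = 2.36162e-05 s.
Distance = s × t_tx = 215000000 × 2.36162e-05 = 5.077 km.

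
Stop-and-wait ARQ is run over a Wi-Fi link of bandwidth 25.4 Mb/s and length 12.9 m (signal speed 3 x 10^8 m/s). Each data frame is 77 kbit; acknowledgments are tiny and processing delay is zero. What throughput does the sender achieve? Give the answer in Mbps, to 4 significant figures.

25.40 Mbps

t_tx = L/R = 77000/25400000 = 0.0030315 s.
t_prop = 12.9/300000000 = 4.3e-08 s; RTT = 8.6e-08 s.
Cycle = t_tx + RTT = 0.00303158 s.
Throughput = L / cycle = 77000 / 0.00303158 = 25.40 Mbps.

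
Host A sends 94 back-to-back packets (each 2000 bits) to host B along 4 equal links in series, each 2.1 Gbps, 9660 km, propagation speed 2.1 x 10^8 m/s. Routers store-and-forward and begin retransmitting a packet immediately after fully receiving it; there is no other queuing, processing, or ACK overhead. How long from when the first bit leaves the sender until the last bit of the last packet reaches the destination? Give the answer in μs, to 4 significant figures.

Per-hop transmission t_tx = L/R = 2000/2100000000 = 0.952381 μs.
Per-hop propagation t_prop = 9660000/210000000 = 46000 μs.
Pipeline fill: first packet needs 4·t_tx to clear all hops; remaining 93 packets each add one t_tx.
Total = (4+94-1)·t_tx + 4·t_prop = 97·0.952381 + 4·46000 = 184100 μs.

184100 μs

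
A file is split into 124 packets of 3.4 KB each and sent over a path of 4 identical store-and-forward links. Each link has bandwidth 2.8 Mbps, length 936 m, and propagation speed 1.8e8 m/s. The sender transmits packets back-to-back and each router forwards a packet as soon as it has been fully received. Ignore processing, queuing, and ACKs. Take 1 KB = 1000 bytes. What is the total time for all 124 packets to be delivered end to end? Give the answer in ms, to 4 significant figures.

1234 ms

Per-hop transmission t_tx = L/R = 27200/2800000 = 9.71429 ms.
Per-hop propagation t_prop = 936/180000000 = 0.0052 ms.
Pipeline fill: first packet needs 4·t_tx to clear all hops; remaining 123 packets each add one t_tx.
Total = (4+124-1)·t_tx + 4·t_prop = 127·9.71429 + 4·0.0052 = 1234 ms.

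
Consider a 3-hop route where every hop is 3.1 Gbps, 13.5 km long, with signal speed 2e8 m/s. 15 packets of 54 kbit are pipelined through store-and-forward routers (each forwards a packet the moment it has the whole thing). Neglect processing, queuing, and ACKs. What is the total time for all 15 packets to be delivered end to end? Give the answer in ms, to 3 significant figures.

0.499 ms

Per-hop transmission t_tx = L/R = 54000/3100000000 = 0.0174194 ms.
Per-hop propagation t_prop = 13500/200000000 = 0.0675 ms.
Pipeline fill: first packet needs 3·t_tx to clear all hops; remaining 14 packets each add one t_tx.
Total = (3+15-1)·t_tx + 3·t_prop = 17·0.0174194 + 3·0.0675 = 0.499 ms.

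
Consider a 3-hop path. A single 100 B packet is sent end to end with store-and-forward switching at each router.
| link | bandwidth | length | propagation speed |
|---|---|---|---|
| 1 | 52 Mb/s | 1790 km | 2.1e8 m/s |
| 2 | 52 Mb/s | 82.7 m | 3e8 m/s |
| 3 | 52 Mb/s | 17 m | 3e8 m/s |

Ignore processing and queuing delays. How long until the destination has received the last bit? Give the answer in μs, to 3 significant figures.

8570 μs

L = 100 × 8 = 800 bits.
Transmission delay per hop = L/R = 800/52000000 = 15.3846 μs; 3 hops → 46.1538 μs.
Propagation delays (d/s per hop): 8523.81, 0.275667, 0.0566667 μs; sum = 8524.14 μs.
End-to-end = 8570 μs.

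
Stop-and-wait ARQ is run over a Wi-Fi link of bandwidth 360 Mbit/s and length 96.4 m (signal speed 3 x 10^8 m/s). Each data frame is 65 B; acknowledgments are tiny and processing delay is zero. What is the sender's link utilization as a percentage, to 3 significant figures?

t_tx = L/R = 520/360000000 = 1.44444e-06 s.
t_prop = 96.4/300000000 = 3.21333e-07 s; RTT = 6.42667e-07 s.
Cycle = t_tx + RTT = 2.08711e-06 s.
Utilization = t_tx / cycle = 1.44444e-06/2.08711e-06 = 69.2 %.

69.2 %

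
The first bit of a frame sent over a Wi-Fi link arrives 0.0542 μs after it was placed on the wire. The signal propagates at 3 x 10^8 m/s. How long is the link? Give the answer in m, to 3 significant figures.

d = s × t_prop = 300000000 × 5.42e-08 = 16.3 m.

16.3 m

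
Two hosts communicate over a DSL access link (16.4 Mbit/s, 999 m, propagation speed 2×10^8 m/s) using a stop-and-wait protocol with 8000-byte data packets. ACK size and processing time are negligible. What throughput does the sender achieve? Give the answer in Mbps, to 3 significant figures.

16.4 Mbps

t_tx = L/R = 64000/1.64e+07 = 0.00390244 s.
t_prop = 999/200000000 = 4.995e-06 s; RTT = 9.99e-06 s.
Cycle = t_tx + RTT = 0.00391243 s.
Throughput = L / cycle = 64000 / 0.00391243 = 16.4 Mbps.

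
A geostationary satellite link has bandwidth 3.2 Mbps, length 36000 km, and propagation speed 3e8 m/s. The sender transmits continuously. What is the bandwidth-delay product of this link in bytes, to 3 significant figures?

Propagation delay = 36000000 / 300000000 = 0.12 s.
BDP = R × t_prop = 3200000 × 0.12 = 384000 bits.
In bytes: 384000/8 = 48000 bytes.

48000 bytes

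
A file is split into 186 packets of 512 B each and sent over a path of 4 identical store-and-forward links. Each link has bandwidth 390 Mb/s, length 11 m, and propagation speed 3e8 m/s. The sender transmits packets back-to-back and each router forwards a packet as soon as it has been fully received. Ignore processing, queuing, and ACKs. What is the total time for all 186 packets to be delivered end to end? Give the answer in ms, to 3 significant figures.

1.99 ms

Per-hop transmission t_tx = L/R = 4096/390000000 = 0.0105026 ms.
Per-hop propagation t_prop = 11/300000000 = 3.66667e-05 ms.
Pipeline fill: first packet needs 4·t_tx to clear all hops; remaining 185 packets each add one t_tx.
Total = (4+186-1)·t_tx + 4·t_prop = 189·0.0105026 + 4·3.66667e-05 = 1.99 ms.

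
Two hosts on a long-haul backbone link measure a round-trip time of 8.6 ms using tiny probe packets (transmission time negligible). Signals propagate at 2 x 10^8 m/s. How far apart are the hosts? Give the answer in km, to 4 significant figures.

One-way propagation = RTT/2 = 4.3 ms.
d = s × t = 200000000 × 0.0043 = 860.0 km.

860.0 km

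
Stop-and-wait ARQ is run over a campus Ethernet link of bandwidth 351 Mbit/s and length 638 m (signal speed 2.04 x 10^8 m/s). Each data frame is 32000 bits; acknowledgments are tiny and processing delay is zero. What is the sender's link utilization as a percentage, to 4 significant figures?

t_tx = L/R = 32000/351000000 = 9.11681e-05 s.
t_prop = 638/204000000 = 3.12745e-06 s; RTT = 6.2549e-06 s.
Cycle = t_tx + RTT = 9.7423e-05 s.
Utilization = t_tx / cycle = 9.11681e-05/9.7423e-05 = 93.58 %.

93.58 %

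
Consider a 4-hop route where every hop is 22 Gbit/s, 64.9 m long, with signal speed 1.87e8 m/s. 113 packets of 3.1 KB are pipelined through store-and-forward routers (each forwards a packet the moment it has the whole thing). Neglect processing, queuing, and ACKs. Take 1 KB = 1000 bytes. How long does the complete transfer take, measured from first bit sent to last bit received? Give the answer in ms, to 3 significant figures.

0.132 ms

Per-hop transmission t_tx = L/R = 24800/22000000000 = 0.00112727 ms.
Per-hop propagation t_prop = 64.9/187000000 = 0.000347059 ms.
Pipeline fill: first packet needs 4·t_tx to clear all hops; remaining 112 packets each add one t_tx.
Total = (4+113-1)·t_tx + 4·t_prop = 116·0.00112727 + 4·0.000347059 = 0.132 ms.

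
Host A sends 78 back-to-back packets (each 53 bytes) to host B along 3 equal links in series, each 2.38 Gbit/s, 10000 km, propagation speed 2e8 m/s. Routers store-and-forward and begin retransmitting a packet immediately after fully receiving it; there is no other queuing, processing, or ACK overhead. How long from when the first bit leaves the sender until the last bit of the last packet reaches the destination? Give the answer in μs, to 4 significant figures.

150000 μs

Per-hop transmission t_tx = L/R = 424/2380000000 = 0.178151 μs.
Per-hop propagation t_prop = 10000000/200000000 = 50000 μs.
Pipeline fill: first packet needs 3·t_tx to clear all hops; remaining 77 packets each add one t_tx.
Total = (3+78-1)·t_tx + 3·t_prop = 80·0.178151 + 3·50000 = 150000 μs.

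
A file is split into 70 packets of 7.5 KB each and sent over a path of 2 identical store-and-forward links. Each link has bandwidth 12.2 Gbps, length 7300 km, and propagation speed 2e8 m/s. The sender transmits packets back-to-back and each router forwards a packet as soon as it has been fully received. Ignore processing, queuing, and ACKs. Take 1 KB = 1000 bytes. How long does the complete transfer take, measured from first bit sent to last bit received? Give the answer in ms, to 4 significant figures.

Per-hop transmission t_tx = L/R = 60000/12200000000 = 0.00491803 ms.
Per-hop propagation t_prop = 7300000/200000000 = 36.5 ms.
Pipeline fill: first packet needs 2·t_tx to clear all hops; remaining 69 packets each add one t_tx.
Total = (2+70-1)·t_tx + 2·t_prop = 71·0.00491803 + 2·36.5 = 73.35 ms.

73.35 ms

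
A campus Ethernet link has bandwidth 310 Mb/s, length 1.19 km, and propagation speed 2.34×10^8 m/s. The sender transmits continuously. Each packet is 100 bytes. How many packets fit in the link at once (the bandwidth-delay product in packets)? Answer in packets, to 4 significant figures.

Propagation delay = 1190 / 234000000 = 5.08547e-06 s.
BDP = R × t_prop = 310000000 × 5.08547e-06 = 1576.5 bits.
In packets of 800 bits: 1.971 packets.

1.971 packets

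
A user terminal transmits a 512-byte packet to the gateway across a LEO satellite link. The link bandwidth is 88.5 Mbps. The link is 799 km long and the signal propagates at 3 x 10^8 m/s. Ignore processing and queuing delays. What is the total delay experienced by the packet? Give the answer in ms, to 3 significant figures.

L = 512 × 8 = 4096 bits.
Transmission delay = L/R = 4096 / 88500000 = 0.0462825 ms.
Propagation delay = d/s = 799000 m / 300000000 m/s = 2.66333 ms.
Total = 2.71 ms.

2.71 ms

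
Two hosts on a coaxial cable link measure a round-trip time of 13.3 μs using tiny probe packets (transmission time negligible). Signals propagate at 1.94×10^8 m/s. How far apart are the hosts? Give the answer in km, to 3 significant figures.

One-way propagation = RTT/2 = 6.65 μs.
d = s × t = 194000000 × 6.65e-06 = 1.29 km.

1.29 km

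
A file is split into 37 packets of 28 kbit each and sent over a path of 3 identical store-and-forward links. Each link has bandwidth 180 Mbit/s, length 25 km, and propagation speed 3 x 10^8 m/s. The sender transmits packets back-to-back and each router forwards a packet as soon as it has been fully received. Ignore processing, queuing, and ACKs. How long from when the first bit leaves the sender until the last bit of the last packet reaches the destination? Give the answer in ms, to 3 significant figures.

6.32 ms

Per-hop transmission t_tx = L/R = 28000/180000000 = 0.155556 ms.
Per-hop propagation t_prop = 25000/300000000 = 0.0833333 ms.
Pipeline fill: first packet needs 3·t_tx to clear all hops; remaining 36 packets each add one t_tx.
Total = (3+37-1)·t_tx + 3·t_prop = 39·0.155556 + 3·0.0833333 = 6.32 ms.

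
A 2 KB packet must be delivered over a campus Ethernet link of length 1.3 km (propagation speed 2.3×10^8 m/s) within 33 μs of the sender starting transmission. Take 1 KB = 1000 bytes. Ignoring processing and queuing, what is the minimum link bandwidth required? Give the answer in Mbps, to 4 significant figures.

L = 16000 bits.
Propagation delay = 1300 / 2.3e+08 = 5.65217 μs.
Transmission budget = 33 − 5.65217 = 27.3478 μs.
R ≥ L / t_tx = 16000 bits / 2.73478e-05 s = 585.1 Mbps.

585.1 Mbps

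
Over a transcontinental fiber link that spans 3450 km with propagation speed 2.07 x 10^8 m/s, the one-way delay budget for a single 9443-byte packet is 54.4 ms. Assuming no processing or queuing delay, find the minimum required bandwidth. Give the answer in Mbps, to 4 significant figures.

L = 75544 bits.
Propagation delay = 3450000 / 2.07e+08 = 16.6667 ms.
Transmission budget = 54.4 − 16.6667 = 37.7333 ms.
R ≥ L / t_tx = 75544 bits / 0.0377333 s = 2.002 Mbps.

2.002 Mbps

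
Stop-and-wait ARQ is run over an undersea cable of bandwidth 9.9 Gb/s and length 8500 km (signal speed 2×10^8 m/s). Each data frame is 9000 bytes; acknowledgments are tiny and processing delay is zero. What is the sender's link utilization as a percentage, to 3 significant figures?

t_tx = L/R = 72000/9900000000 = 7.27273e-06 s.
t_prop = 8500000/200000000 = 0.0425 s; RTT = 0.085 s.
Cycle = t_tx + RTT = 0.0850073 s.
Utilization = t_tx / cycle = 7.27273e-06/0.0850073 = 0.00856 %.

0.00856 %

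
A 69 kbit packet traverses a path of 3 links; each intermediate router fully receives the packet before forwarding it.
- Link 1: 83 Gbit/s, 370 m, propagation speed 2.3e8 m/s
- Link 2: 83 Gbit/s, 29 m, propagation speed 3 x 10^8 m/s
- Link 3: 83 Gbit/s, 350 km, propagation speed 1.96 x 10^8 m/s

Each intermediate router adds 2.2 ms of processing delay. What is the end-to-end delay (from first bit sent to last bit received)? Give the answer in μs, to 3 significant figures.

6190 μs

L = 69000 bits.
Transmission delay per hop = L/R = 69000/83000000000 = 0.831325 μs; 3 hops → 2.49398 μs.
Propagation delays (d/s per hop): 1.6087, 0.0966667, 1785.71 μs; sum = 1787.42 μs.
Processing at 2 router(s): 2 × 2.2 ms = 4400 μs.
End-to-end = 6190 μs.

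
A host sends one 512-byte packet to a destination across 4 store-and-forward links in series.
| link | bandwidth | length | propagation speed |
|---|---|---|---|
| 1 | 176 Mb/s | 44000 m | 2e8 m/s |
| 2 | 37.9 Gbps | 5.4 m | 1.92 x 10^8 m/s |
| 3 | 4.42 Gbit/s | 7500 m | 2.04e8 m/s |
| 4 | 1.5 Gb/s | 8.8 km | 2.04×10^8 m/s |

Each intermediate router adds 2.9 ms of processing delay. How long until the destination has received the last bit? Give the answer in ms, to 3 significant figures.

9.03 ms

L = 512 × 8 = 4096 bits.
Transmission delays (L/R per hop): 0.0232727, 0.000108074, 0.000926697, 0.00273067 ms; sum = 0.0270382 ms.
Propagation delays (d/s per hop): 0.22, 2.8125e-05, 0.0367647, 0.0431373 ms; sum = 0.29993 ms.
Processing at 3 router(s): 3 × 2.9 ms = 8.7 ms.
End-to-end = 9.03 ms.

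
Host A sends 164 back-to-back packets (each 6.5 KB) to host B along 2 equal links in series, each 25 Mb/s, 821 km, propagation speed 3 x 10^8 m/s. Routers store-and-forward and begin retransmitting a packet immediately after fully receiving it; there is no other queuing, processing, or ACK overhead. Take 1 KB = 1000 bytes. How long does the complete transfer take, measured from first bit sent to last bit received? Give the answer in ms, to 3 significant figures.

349 ms

Per-hop transmission t_tx = L/R = 52000/25000000 = 2.08 ms.
Per-hop propagation t_prop = 821000/300000000 = 2.73667 ms.
Pipeline fill: first packet needs 2·t_tx to clear all hops; remaining 163 packets each add one t_tx.
Total = (2+164-1)·t_tx + 2·t_prop = 165·2.08 + 2·2.73667 = 349 ms.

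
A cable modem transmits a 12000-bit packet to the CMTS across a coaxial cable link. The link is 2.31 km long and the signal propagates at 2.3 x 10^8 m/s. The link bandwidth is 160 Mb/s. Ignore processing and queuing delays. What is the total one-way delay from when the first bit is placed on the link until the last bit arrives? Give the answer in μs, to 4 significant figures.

Transmission delay = L/R = 12000 / 160000000 = 75 μs.
Propagation delay = d/s = 2310 m / 2.3e+08 m/s = 10.0435 μs.
Total = 85.04 μs.

85.04 μs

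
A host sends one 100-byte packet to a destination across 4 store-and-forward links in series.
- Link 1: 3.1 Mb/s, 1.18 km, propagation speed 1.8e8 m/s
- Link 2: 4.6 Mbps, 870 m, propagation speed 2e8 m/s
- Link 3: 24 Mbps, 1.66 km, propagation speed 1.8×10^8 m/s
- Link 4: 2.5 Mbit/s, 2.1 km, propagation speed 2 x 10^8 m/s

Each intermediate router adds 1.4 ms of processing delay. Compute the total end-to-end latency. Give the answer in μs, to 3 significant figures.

5020 μs

L = 100 × 8 = 800 bits.
Transmission delays (L/R per hop): 258.065, 173.913, 33.3333, 320 μs; sum = 785.311 μs.
Propagation delays (d/s per hop): 6.55556, 4.35, 9.22222, 10.5 μs; sum = 30.6278 μs.
Processing at 3 router(s): 3 × 1.4 ms = 4200 μs.
End-to-end = 5020 μs.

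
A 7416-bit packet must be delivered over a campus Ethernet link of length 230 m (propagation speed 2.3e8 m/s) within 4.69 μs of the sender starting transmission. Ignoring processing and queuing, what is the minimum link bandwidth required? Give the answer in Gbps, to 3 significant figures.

2.01 Gbps

Propagation delay = 230 / 2.3e+08 = 1 μs.
Transmission budget = 4.69 − 1 = 3.69 μs.
R ≥ L / t_tx = 7416 bits / 3.69e-06 s = 2.01 Gbps.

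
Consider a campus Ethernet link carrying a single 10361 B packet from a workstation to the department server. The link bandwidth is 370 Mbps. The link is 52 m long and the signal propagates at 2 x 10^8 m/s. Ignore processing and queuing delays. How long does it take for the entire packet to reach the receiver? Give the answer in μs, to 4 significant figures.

L = 10361 × 8 = 82888 bits.
Transmission delay = L/R = 82888 / 370000000 = 224.022 μs.
Propagation delay = d/s = 52 m / 200000000 m/s = 0.26 μs.
Total = 224.3 μs.

224.3 μs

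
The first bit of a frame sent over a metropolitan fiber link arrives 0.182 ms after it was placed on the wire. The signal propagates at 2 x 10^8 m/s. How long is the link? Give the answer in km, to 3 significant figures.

36.4 km

d = s × t_prop = 200000000 × 0.000182 = 36.4 km.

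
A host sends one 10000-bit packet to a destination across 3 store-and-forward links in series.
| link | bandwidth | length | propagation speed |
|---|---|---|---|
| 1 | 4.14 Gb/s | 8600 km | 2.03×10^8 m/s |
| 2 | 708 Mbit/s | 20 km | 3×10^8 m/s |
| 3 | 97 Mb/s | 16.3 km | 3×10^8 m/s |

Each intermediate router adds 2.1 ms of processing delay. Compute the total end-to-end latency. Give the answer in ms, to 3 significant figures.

46.8 ms

Transmission delays (L/R per hop): 0.00241546, 0.0141243, 0.103093 ms; sum = 0.119633 ms.
Propagation delays (d/s per hop): 42.3645, 0.0666667, 0.0543333 ms; sum = 42.4855 ms.
Processing at 2 router(s): 2 × 2.1 ms = 4.2 ms.
End-to-end = 46.8 ms.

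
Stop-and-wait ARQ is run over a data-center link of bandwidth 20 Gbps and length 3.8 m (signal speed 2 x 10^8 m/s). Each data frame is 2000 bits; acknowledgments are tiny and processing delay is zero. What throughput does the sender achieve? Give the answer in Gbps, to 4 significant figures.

t_tx = L/R = 2000/20000000000 = 1e-07 s.
t_prop = 3.8/200000000 = 1.9e-08 s; RTT = 3.8e-08 s.
Cycle = t_tx + RTT = 1.38e-07 s.
Throughput = L / cycle = 2000 / 1.38e-07 = 14.49 Gbps.

14.49 Gbps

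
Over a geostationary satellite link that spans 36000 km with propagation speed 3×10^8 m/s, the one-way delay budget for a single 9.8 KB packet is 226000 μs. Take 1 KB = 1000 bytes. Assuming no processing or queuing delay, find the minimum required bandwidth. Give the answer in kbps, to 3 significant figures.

740 kbps

L = 78400 bits.
Propagation delay = 36000000 / 300000000 = 120000 μs.
Transmission budget = 226000 − 120000 = 106000 μs.
R ≥ L / t_tx = 78400 bits / 0.106 s = 740 kbps.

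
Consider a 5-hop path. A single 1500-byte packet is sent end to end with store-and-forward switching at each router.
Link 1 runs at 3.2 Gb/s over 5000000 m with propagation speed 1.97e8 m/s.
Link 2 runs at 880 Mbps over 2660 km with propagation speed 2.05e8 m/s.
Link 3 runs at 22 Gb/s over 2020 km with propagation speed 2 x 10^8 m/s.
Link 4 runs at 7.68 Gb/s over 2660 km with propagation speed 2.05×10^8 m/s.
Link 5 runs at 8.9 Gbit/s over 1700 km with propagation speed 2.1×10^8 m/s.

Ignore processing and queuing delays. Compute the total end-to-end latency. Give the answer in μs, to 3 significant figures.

L = 1500 × 8 = 12000 bits.
Transmission delays (L/R per hop): 3.75, 13.6364, 0.545455, 1.5625, 1.34831 μs; sum = 20.8426 μs.
Propagation delays (d/s per hop): 25380.7, 12975.6, 10100, 12975.6, 8095.24 μs; sum = 69527.2 μs.
End-to-end = 69500 μs.

69500 μs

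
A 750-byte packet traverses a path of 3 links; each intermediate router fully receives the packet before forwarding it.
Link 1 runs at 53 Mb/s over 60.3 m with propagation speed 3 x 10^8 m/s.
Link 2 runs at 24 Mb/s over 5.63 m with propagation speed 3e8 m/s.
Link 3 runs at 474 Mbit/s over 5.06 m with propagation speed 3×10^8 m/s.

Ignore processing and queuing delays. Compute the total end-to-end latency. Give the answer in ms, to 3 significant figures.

0.376 ms

L = 750 × 8 = 6000 bits.
Transmission delays (L/R per hop): 0.113208, 0.25, 0.0126582 ms; sum = 0.375866 ms.
Propagation delays (d/s per hop): 0.000201, 1.87667e-05, 1.68667e-05 ms; sum = 0.000236633 ms.
End-to-end = 0.376 ms.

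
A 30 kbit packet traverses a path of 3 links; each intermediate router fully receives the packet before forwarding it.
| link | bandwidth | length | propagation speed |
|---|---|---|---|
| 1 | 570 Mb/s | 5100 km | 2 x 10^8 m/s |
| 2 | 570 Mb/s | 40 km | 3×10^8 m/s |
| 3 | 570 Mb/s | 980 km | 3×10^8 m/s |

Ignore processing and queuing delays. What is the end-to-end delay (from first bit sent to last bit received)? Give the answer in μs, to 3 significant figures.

29100 μs

L = 30000 bits.
Transmission delay per hop = L/R = 30000/570000000 = 52.6316 μs; 3 hops → 157.895 μs.
Propagation delays (d/s per hop): 25500, 133.333, 3266.67 μs; sum = 28900 μs.
End-to-end = 29100 μs.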